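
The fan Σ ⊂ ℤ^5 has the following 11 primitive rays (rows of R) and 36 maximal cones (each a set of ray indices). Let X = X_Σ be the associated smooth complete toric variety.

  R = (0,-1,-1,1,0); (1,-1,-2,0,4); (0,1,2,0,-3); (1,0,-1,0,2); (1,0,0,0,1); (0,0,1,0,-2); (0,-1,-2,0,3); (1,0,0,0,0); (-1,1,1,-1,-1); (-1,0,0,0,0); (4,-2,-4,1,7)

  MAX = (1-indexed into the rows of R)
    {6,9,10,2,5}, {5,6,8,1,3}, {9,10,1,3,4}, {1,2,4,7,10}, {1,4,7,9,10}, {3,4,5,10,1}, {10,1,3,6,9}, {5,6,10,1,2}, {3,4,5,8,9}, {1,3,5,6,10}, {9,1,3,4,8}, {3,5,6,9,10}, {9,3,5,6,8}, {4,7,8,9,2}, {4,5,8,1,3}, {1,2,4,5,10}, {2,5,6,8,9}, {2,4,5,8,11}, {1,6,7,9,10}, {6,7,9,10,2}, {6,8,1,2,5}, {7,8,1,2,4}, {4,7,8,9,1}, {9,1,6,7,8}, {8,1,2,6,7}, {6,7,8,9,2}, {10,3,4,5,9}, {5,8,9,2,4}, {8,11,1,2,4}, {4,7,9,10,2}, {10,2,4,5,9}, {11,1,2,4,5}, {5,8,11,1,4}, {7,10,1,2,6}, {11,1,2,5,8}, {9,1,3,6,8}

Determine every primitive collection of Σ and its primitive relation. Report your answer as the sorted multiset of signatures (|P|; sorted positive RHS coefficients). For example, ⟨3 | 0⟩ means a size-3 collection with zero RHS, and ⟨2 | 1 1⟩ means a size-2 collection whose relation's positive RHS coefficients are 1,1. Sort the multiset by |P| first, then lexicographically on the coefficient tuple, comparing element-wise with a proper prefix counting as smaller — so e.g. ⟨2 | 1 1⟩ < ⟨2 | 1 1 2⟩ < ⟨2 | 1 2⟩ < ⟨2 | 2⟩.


Primitive collections (13):

  P = {3,7}:  v_{3} + v_{7} = 0 ; sig = ⟨2 | 0⟩
  P = {8,10}:  v_{8} + v_{10} = 0 ; sig = ⟨2 | 0⟩
  P = {2,3}:  v_{2} + v_{3} = v_{5} ; sig = ⟨2 | 1⟩
  P = {4,6}:  v_{4} + v_{6} = v_{8} ; sig = ⟨2 | 1⟩
  P = {5,7}:  v_{5} + v_{7} = v_{2} ; sig = ⟨2 | 1⟩
  P = {9,11}:  v_{9} + v_{11} = v_{2} + v_{4} + v_{8} ; sig = ⟨2 | 1 1 1⟩
  P = {10,11}:  v_{10} + v_{11} = v_{1} + v_{2} + v_{4} + v_{5} ; sig = ⟨2 | 1 1 1 1⟩
  P = {3,11}:  v_{3} + v_{11} = v_{1} + v_{4} + 2·v_{5} + v_{8} ; sig = ⟨2 | 1 1 1 2⟩
  P = {6,11}:  v_{6} + v_{11} = v_{1} + v_{2} + v_{5} + 2·v_{8} ; sig = ⟨2 | 1 1 1 2⟩
  P = {7,11}:  v_{7} + v_{11} = v_{1} + 2·v_{2} + v_{4} + v_{8} ; sig = ⟨2 | 1 1 1 2⟩
  P = {1,5,9}:  v_{1} + v_{5} + v_{9} = 0 ; sig = ⟨3 | 0⟩
  P = {1,2,9}:  v_{1} + v_{2} + v_{9} = v_{7} ; sig = ⟨3 | 1⟩
  P = {1,2,4,5,8}:  v_{1} + v_{2} + v_{4} + v_{5} + v_{8} = v_{11} ; sig = ⟨5 | 1⟩

Signatures (|P|; sorted positive RHS coefficients), sorted:
    |P|=2: 10 collections, coeffs (), (), (1), (1), (1), (1,1,1), (1,1,1,1), (1,1,1,2), (1,1,1,2), (1,1,1,2)
    |P|=3: 2 collections, coeffs (), (1)
    |P|=5: 1 collection, coeffs (1)


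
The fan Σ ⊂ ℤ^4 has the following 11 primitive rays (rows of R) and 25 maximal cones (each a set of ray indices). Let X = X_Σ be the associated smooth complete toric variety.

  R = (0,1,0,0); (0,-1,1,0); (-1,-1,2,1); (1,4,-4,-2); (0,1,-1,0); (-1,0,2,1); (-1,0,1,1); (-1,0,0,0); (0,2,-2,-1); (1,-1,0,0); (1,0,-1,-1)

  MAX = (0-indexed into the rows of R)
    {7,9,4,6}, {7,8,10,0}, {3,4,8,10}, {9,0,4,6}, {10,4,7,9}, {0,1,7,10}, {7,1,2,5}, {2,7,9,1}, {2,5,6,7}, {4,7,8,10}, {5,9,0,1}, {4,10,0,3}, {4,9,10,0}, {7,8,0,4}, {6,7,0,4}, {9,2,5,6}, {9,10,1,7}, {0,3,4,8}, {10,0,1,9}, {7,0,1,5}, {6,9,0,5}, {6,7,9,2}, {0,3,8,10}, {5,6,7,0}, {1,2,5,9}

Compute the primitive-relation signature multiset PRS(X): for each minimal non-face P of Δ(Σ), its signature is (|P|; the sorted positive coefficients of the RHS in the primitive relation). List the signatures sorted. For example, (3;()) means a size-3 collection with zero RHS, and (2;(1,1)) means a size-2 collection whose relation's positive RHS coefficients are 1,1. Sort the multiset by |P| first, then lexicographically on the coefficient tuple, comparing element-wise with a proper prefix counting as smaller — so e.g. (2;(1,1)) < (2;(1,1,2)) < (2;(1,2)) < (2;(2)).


23 collections generate NE(X_Σ); each relation:

  {1,4}:  v_{1} + v_{4} = 0 ; sig = (2;())
  {6,10}:  v_{6} + v_{10} = 0 ; sig = (2;())
  {0,2}:  v_{0} + v_{2} = v_{5} ; sig = (2;(1))
  {1,6}:  v_{1} + v_{6} = v_{2} ; sig = (2;(1))
  {2,4}:  v_{2} + v_{4} = v_{6} ; sig = (2;(1))
  {2,10}:  v_{2} + v_{10} = v_{1} ; sig = (2;(1))
  {2,3}:  v_{2} + v_{3} = v_{0} + v_{8} ; sig = (2;(1,1))
  {2,8}:  v_{2} + v_{8} = v_{0} + v_{7} ; sig = (2;(1,1))
  {4,5}:  v_{4} + v_{5} = v_{0} + v_{6} ; sig = (2;(1,1))
  {5,10}:  v_{5} + v_{10} = v_{0} + v_{1} ; sig = (2;(1,1))
  {8,9}:  v_{8} + v_{9} = v_{4} + v_{10} ; sig = (2;(1,1))
  {1,3}:  v_{1} + v_{3} = v_{0} + v_{8} + v_{10} ; sig = (2;(1,1,1))
  {1,8}:  v_{1} + v_{8} = v_{0} + v_{7} + v_{10} ; sig = (2;(1,1,1))
  {3,6}:  v_{3} + v_{6} = v_{0} + v_{4} + v_{8} ; sig = (2;(1,1,1))
  {6,8}:  v_{6} + v_{8} = v_{0} + v_{4} + v_{7} ; sig = (2;(1,1,1))
  {3,5}:  v_{3} + v_{5} = 2·v_{0} + v_{8} ; sig = (2;(1,2))
  {5,8}:  v_{5} + v_{8} = 2·v_{0} + v_{7} ; sig = (2;(1,2))
  {3,9}:  v_{3} + v_{9} = v_{0} + 2·v_{4} + 2·v_{10} ; sig = (2;(1,2,2))
  {3,7}:  v_{3} + v_{7} = 2·v_{8} ; sig = (2;(2))
  {0,7,9}:  v_{0} + v_{7} + v_{9} = 0 ; sig = (3;())
  {5,7,9}:  v_{5} + v_{7} + v_{9} = v_{2} ; sig = (3;(1))
  {0,4,7,10}:  v_{0} + v_{4} + v_{7} + v_{10} = v_{8} ; sig = (4;(1))
  {0,4,8,10}:  v_{0} + v_{4} + v_{8} + v_{10} = v_{3} ; sig = (4;(1))

Hence PRS(X_Σ) =
{ (2;()) ×2,  (2;(1)) ×4,  (2;(1,1)) ×5,  (2;(1,1,1)) ×4,  (2;(1,2)) ×2,  (2;(1,2,2)),  (2;(2)),  (3;()),  (3;(1)),  (4;(1)) ×2 }


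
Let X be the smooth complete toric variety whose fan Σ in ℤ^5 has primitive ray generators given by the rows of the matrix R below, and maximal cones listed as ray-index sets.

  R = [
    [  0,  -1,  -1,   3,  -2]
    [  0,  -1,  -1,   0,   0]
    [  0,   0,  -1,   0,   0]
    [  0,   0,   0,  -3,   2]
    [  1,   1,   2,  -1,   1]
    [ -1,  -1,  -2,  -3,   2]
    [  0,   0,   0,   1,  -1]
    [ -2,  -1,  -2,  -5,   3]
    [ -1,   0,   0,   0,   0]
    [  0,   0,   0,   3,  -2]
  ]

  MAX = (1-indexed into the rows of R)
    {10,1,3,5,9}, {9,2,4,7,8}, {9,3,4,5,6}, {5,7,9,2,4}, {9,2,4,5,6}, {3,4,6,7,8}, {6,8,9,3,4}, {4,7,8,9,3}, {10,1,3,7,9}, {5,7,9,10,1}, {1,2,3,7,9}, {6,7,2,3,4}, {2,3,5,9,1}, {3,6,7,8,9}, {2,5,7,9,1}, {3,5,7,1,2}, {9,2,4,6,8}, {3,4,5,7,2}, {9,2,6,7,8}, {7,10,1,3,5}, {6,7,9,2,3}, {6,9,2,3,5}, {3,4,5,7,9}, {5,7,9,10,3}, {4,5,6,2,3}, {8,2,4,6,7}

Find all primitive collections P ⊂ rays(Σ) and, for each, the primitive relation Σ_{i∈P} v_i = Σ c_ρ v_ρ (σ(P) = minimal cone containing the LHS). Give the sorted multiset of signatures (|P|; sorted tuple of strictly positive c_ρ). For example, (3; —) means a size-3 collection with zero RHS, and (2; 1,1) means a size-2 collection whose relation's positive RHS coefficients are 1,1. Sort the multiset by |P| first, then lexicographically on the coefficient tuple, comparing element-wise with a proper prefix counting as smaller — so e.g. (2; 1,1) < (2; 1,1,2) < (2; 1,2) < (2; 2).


Primitive collections (14):

  P = {4,10}:  v_{4} + v_{10} = 0  ⇒ sig = (2; —)
  P = {1,4}:  v_{1} + v_{4} = v_{2}  ⇒ sig = (2; 1)
  P = {2,10}:  v_{2} + v_{10} = v_{1}  ⇒ sig = (2; 1)
  P = {6,10}:  v_{6} + v_{10} = v_{2} + v_{3} + v_{9}  ⇒ sig = (2; 1,1,1)
  P = {8,10}:  v_{8} + v_{10} = v_{6} + v_{7} + v_{9}  ⇒ sig = (2; 1,1,1)
  P = {1,8}:  v_{1} + v_{8} = v_{2} + v_{6} + v_{7} + v_{9}  ⇒ sig = (2; 1,1,1,1)
  P = {1,6}:  v_{1} + v_{6} = 2·v_{2} + v_{3} + v_{9}  ⇒ sig = (2; 1,1,2)
  P = {5,8}:  v_{5} + v_{8} = 2·v_{4} + v_{9}  ⇒ sig = (2; 1,2)
  P = {5,6,7}:  v_{5} + v_{6} + v_{7} = v_{4}  ⇒ sig = (3; 1)
  P = {2,3,8}:  v_{2} + v_{3} + v_{8} = 2·v_{6} + v_{7}  ⇒ sig = (3; 1,2)
  P = {2,3,4,9}:  v_{2} + v_{3} + v_{4} + v_{9} = v_{6}  ⇒ sig = (4; 1)
  P = {4,6,7,9}:  v_{4} + v_{6} + v_{7} + v_{9} = v_{8}  ⇒ sig = (4; 1)
  P = {2,3,5,7,9}:  v_{2} + v_{3} + v_{5} + v_{7} + v_{9} = 0  ⇒ sig = (5; —)
  P = {1,3,5,7,9}:  v_{1} + v_{3} + v_{5} + v_{7} + v_{9} = v_{10}  ⇒ sig = (5; 1)

Hence PRS(X_Σ) =
    |P|=2: 8 collections, coeffs (), (1), (1), (1,1,1), (1,1,1), (1,1,1,1), (1,1,2), (1,2)
    |P|=3: 2 collections, coeffs (1), (1,2)
    |P|=4: 2 collections, coeffs (1), (1)
    |P|=5: 2 collections, coeffs (), (1)


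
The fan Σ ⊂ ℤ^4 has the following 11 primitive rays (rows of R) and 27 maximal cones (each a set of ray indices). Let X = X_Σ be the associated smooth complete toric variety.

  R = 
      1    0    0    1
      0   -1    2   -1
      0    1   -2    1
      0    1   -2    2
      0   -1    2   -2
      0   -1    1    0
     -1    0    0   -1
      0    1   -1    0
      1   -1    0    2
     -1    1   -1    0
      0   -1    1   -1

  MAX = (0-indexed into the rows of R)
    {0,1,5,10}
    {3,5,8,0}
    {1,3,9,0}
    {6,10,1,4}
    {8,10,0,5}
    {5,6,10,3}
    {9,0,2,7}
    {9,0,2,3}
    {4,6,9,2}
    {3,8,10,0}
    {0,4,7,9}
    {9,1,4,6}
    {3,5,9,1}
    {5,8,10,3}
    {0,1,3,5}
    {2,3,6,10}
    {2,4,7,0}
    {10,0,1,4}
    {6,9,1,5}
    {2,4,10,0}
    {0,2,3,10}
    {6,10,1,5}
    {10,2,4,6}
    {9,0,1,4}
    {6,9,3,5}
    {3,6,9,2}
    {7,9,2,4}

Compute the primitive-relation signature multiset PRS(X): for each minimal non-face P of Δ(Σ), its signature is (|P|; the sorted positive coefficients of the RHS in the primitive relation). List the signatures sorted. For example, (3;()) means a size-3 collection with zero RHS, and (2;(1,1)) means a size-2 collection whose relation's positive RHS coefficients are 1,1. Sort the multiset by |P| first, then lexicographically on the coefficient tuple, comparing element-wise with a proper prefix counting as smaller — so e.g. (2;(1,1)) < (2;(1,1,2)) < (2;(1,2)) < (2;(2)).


22 minimal non-faces of Δ(Σ) (on 11 rays):

  P={0,6}:  v_{0} + v_{6} = 0 ; sig = (2;())
  P={1,2}:  v_{1} + v_{2} = 0 ; sig = (2;())
  P={3,4}:  v_{3} + v_{4} = 0 ; sig = (2;())
  P={5,7}:  v_{5} + v_{7} = 0 ; sig = (2;())
  P={9,10}:  v_{9} + v_{10} = v_{6} ; sig = (2;(1))
  P={2,5}:  v_{2} + v_{5} = v_{3} + v_{10} ; sig = (2;(1,1))
  P={4,5}:  v_{4} + v_{5} = v_{1} + v_{10} ; sig = (2;(1,1))
  P={7,10}:  v_{7} + v_{10} = v_{2} + v_{4} ; sig = (2;(1,1))
  P={8,9}:  v_{8} + v_{9} = v_{3} + v_{5} ; sig = (2;(1,1))
  P={1,7}:  v_{1} + v_{7} = v_{0} + v_{4} + v_{9} ; sig = (2;(1,1,1))
  P={3,7}:  v_{3} + v_{7} = v_{0} + v_{2} + v_{9} ; sig = (2;(1,1,1))
  P={4,8}:  v_{4} + v_{8} = v_{0} + v_{5} + v_{10} ; sig = (2;(1,1,1))
  P={6,7}:  v_{6} + v_{7} = v_{2} + v_{4} + v_{9} ; sig = (2;(1,1,1))
  P={6,8}:  v_{6} + v_{8} = v_{3} + v_{5} + v_{10} ; sig = (2;(1,1,1))
  P={7,8}:  v_{7} + v_{8} = v_{0} + v_{3} + v_{10} ; sig = (2;(1,1,1))
  P={1,8}:  v_{1} + v_{8} = v_{0} + 2·v_{5} ; sig = (2;(1,2))
  P={2,8}:  v_{2} + v_{8} = v_{0} + 2·v_{3} + 2·v_{10} ; sig = (2;(1,2,2))
  P={1,3,10}:  v_{1} + v_{3} + v_{10} = v_{5} ; sig = (3;(1))
  P={0,5,9}:  v_{0} + v_{5} + v_{9} = v_{1} + v_{3} ; sig = (3;(1,1))
  P={1,3,6}:  v_{1} + v_{3} + v_{6} = v_{5} + v_{9} ; sig = (3;(1,1))
  P={0,2,4,9}:  v_{0} + v_{2} + v_{4} + v_{9} = v_{7} ; sig = (4;(1))
  P={0,3,5,10}:  v_{0} + v_{3} + v_{5} + v_{10} = v_{8} ; sig = (4;(1))

Hence PRS(X_Σ) =
    |P|=2: 17 collections, coeffs (), (), (), (), (1), (1,1), (1,1), (1,1), (1,1), (1,1,1), (1,1,1), (1,1,1), (1,1,1), (1,1,1), (1,1,1), (1,2), (1,2,2)
    |P|=3: 3 collections, coeffs (1), (1,1), (1,1)
    |P|=4: 2 collections, coeffs (1), (1)


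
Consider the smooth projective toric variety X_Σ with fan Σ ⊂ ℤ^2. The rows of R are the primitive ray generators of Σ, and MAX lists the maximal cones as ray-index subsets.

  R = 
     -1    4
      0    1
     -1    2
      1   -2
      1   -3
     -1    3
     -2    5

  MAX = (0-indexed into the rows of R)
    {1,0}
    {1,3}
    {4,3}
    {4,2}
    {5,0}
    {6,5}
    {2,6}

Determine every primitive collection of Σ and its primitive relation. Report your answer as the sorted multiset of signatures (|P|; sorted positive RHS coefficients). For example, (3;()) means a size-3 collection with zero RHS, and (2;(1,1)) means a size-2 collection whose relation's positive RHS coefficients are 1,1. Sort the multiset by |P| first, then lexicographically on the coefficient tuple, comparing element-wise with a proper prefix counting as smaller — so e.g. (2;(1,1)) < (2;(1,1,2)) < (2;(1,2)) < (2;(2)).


Primitive collections (14):

  • {2,3}:  v_{2} + v_{3} = 0  ⟹  sig = (2;())
  • {4,5}:  v_{4} + v_{5} = 0  ⟹  sig = (2;())
  • {0,4}:  v_{0} + v_{4} = v_{1}  ⟹  sig = (2;(1))
  • {1,2}:  v_{1} + v_{2} = v_{5}  ⟹  sig = (2;(1))
  • {1,4}:  v_{1} + v_{4} = v_{3}  ⟹  sig = (2;(1))
  • {1,5}:  v_{1} + v_{5} = v_{0}  ⟹  sig = (2;(1))
  • {2,5}:  v_{2} + v_{5} = v_{6}  ⟹  sig = (2;(1))
  • {3,5}:  v_{3} + v_{5} = v_{1}  ⟹  sig = (2;(1))
  • {3,6}:  v_{3} + v_{6} = v_{5}  ⟹  sig = (2;(1))
  • {4,6}:  v_{4} + v_{6} = v_{2}  ⟹  sig = (2;(1))
  • {0,2}:  v_{0} + v_{2} = 2·v_{5}  ⟹  sig = (2;(2))
  • {0,3}:  v_{0} + v_{3} = 2·v_{1}  ⟹  sig = (2;(2))
  • {1,6}:  v_{1} + v_{6} = 2·v_{5}  ⟹  sig = (2;(2))
  • {0,6}:  v_{0} + v_{6} = 3·v_{5}  ⟹  sig = (2;(3))

Signatures (|P|; sorted positive RHS coefficients), sorted:
{ (2;()) ×2,  (2;(1)) ×8,  (2;(2)) ×3,  (2;(3)) }


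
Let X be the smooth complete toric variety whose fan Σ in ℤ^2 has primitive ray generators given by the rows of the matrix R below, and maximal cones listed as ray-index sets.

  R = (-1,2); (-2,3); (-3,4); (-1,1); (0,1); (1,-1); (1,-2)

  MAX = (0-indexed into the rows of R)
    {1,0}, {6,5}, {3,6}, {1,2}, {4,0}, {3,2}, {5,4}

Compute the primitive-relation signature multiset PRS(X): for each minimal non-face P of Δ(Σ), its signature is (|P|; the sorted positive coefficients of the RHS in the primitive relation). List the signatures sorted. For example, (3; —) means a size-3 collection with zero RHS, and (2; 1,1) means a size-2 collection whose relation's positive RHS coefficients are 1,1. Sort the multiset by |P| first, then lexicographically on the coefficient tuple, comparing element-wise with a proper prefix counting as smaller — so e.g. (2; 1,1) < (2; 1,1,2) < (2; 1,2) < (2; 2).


14 collections generate NE(X_Σ); each relation:

  {0,6}:  v_{0} + v_{6} = 0  ⟹  sig = (2; —)
  {3,5}:  v_{3} + v_{5} = 0  ⟹  sig = (2; —)
  {0,3}:  v_{0} + v_{3} = v_{1}  ⟹  sig = (2; 1)
  {0,5}:  v_{0} + v_{5} = v_{4}  ⟹  sig = (2; 1)
  {1,3}:  v_{1} + v_{3} = v_{2}  ⟹  sig = (2; 1)
  {1,5}:  v_{1} + v_{5} = v_{0}  ⟹  sig = (2; 1)
  {1,6}:  v_{1} + v_{6} = v_{3}  ⟹  sig = (2; 1)
  {2,5}:  v_{2} + v_{5} = v_{1}  ⟹  sig = (2; 1)
  {3,4}:  v_{3} + v_{4} = v_{0}  ⟹  sig = (2; 1)
  {4,6}:  v_{4} + v_{6} = v_{5}  ⟹  sig = (2; 1)
  {2,4}:  v_{2} + v_{4} = v_{0} + v_{1}  ⟹  sig = (2; 1,1)
  {0,2}:  v_{0} + v_{2} = 2·v_{1}  ⟹  sig = (2; 2)
  {1,4}:  v_{1} + v_{4} = 2·v_{0}  ⟹  sig = (2; 2)
  {2,6}:  v_{2} + v_{6} = 2·v_{3}  ⟹  sig = (2; 2)

so the primitive-relation signature multiset is
    |P|=2: 14 collections, coeffs (), (), (1), (1), (1), (1), (1), (1), (1), (1), (1,1), (2), (2), (2)


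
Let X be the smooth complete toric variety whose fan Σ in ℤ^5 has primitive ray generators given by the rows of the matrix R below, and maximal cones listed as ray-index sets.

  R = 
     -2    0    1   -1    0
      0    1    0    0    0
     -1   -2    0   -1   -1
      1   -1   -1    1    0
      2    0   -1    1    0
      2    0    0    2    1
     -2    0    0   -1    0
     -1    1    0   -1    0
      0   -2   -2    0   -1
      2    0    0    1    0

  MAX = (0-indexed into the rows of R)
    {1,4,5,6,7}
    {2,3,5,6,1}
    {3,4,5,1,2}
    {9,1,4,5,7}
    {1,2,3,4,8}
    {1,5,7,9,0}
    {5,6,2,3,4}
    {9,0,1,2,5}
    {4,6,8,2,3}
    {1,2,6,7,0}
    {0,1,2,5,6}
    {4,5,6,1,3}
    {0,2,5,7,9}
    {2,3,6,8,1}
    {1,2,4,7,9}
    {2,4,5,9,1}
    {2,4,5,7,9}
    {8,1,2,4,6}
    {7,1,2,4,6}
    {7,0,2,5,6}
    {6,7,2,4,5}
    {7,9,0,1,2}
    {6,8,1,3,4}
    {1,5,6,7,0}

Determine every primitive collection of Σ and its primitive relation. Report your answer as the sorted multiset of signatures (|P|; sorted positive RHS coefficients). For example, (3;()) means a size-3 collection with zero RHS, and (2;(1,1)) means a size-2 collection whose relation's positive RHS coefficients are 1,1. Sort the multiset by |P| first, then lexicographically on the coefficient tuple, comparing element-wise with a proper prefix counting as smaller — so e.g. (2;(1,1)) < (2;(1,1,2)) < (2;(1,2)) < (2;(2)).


Δ(Σ) — 10 vertices, 12 min non-faces:

  • {0,4}:  v_{0} + v_{4} = 0  →  sig = (2;())
  • {6,9}:  v_{6} + v_{9} = 0  →  sig = (2;())
  • {3,7}:  v_{3} + v_{7} = v_{4} + v_{6}  →  sig = (2;(1,1))
  • {0,3}:  v_{0} + v_{3} = v_{1} + v_{2} + v_{5} + v_{6}  →  sig = (2;(1,1,1,1))
  • {0,8}:  v_{0} + v_{8} = v_{1} + v_{2} + v_{3} + v_{6}  →  sig = (2;(1,1,1,1))
  • {3,9}:  v_{3} + v_{9} = v_{1} + v_{2} + v_{4} + v_{5}  →  sig = (2;(1,1,1,1))
  • {8,9}:  v_{8} + v_{9} = v_{1} + v_{2} + v_{3} + v_{4}  →  sig = (2;(1,1,1,1))
  • {7,8}:  v_{7} + v_{8} = v_{1} + v_{2} + 2·v_{4} + 2·v_{6}  →  sig = (2;(1,1,2,2))
  • {5,8}:  v_{5} + v_{8} = 2·v_{3}  →  sig = (2;(2))
  • {1,2,5,7}:  v_{1} + v_{2} + v_{5} + v_{7} = 0  →  sig = (4;())
  • {1,2,3,4,6}:  v_{1} + v_{2} + v_{3} + v_{4} + v_{6} = v_{8}  →  sig = (5;(1))
  • {1,2,4,5,6}:  v_{1} + v_{2} + v_{4} + v_{5} + v_{6} = v_{3}  →  sig = (5;(1))

so the primitive-relation signature multiset is
    (2;())
    (2;())
    (2;(1,1))
    (2;(1,1,1,1))
    (2;(1,1,1,1))
    (2;(1,1,1,1))
    (2;(1,1,1,1))
    (2;(1,1,2,2))
    (2;(2))
    (4;())
    (5;(1))
    (5;(1))


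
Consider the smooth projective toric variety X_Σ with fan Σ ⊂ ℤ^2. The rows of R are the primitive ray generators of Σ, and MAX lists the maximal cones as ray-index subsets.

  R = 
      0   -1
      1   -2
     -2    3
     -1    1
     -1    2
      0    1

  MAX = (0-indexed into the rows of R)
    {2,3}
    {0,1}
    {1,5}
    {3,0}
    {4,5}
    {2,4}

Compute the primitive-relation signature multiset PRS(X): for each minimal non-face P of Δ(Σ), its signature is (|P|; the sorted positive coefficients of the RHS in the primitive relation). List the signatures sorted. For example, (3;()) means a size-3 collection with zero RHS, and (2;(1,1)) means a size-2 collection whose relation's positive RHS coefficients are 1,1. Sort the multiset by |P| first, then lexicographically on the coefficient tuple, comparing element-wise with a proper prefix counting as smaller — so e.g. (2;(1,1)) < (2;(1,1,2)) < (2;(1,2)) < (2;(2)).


9 minimal non-faces of Δ(Σ) (on 6 rays):

  {0,5}:  v_{0} + v_{5} = 0 ; sig = (2;())
  {1,4}:  v_{1} + v_{4} = 0 ; sig = (2;())
  {0,4}:  v_{0} + v_{4} = v_{3} ; sig = (2;(1))
  {1,2}:  v_{1} + v_{2} = v_{3} ; sig = (2;(1))
  {1,3}:  v_{1} + v_{3} = v_{0} ; sig = (2;(1))
  {3,4}:  v_{3} + v_{4} = v_{2} ; sig = (2;(1))
  {3,5}:  v_{3} + v_{5} = v_{4} ; sig = (2;(1))
  {0,2}:  v_{0} + v_{2} = 2·v_{3} ; sig = (2;(2))
  {2,5}:  v_{2} + v_{5} = 2·v_{4} ; sig = (2;(2))

Hence PRS(X_Σ) =
[(2;()), (2;()), (2;(1)), (2;(1)), (2;(1)), (2;(1)), (2;(1)), (2;(2)), (2;(2))]


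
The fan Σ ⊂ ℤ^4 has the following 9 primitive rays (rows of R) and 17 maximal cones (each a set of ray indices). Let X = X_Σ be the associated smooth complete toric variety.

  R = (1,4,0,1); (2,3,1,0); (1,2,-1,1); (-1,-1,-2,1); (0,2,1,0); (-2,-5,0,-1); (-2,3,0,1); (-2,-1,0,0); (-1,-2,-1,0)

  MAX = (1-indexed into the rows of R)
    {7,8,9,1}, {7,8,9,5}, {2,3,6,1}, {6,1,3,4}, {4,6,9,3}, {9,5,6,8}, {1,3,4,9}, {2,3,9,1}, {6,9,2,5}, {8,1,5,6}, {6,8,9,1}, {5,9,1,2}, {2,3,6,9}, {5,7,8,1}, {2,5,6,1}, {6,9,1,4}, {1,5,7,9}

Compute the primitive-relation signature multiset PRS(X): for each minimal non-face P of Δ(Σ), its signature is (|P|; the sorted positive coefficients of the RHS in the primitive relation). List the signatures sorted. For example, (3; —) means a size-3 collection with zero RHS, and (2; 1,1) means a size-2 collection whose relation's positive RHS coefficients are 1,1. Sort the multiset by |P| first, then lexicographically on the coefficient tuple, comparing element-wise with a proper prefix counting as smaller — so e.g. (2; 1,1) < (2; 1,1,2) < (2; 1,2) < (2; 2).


Δ(Σ) — 9 vertices, 14 min non-faces:

  • {2,4}:  v_{2} + v_{4} = v_{3}  →  sig = (2; 1)
  • {2,8}:  v_{2} + v_{8} = v_{5}  →  sig = (2; 1)
  • {3,5}:  v_{3} + v_{5} = v_{1}  →  sig = (2; 1)
  • {2,7}:  v_{2} + v_{7} = v_{1} + 2·v_{5} + v_{9}  →  sig = (2; 1,1,2)
  • {3,7}:  v_{3} + v_{7} = 2·v_{1} + v_{8} + v_{9}  →  sig = (2; 1,1,2)
  • {3,8}:  v_{3} + v_{8} = 2·v_{1} + v_{6} + v_{9}  →  sig = (2; 1,1,2)
  • {4,5}:  v_{4} + v_{5} = 2·v_{1} + v_{6} + v_{9}  →  sig = (2; 1,1,2)
  • {4,7}:  v_{4} + v_{7} = 3·v_{1} + v_{6} + v_{8} + 2·v_{9}  →  sig = (2; 1,1,2,3)
  • {6,7}:  v_{6} + v_{7} = 2·v_{8}  →  sig = (2; 2)
  • {4,8}:  v_{4} + v_{8} = 3·v_{1} + 2·v_{6} + 2·v_{9}  →  sig = (2; 2,2,3)
  • {1,2,6,9}:  v_{1} + v_{2} + v_{6} + v_{9} = 0  →  sig = (4; —)
  • {1,3,6,9}:  v_{1} + v_{3} + v_{6} + v_{9} = v_{4}  →  sig = (4; 1)
  • {1,5,6,9}:  v_{1} + v_{5} + v_{6} + v_{9} = v_{8}  →  sig = (4; 1)
  • {1,5,8,9}:  v_{1} + v_{5} + v_{8} + v_{9} = v_{7}  →  sig = (4; 1)

Signatures (|P|; sorted positive RHS coefficients), sorted:
    |P|=2: 10 collections, coeffs (1), (1), (1), (1,1,2), (1,1,2), (1,1,2), (1,1,2), (1,1,2,3), (2), (2,2,3)
    |P|=4: 4 collections, coeffs (), (1), (1), (1)


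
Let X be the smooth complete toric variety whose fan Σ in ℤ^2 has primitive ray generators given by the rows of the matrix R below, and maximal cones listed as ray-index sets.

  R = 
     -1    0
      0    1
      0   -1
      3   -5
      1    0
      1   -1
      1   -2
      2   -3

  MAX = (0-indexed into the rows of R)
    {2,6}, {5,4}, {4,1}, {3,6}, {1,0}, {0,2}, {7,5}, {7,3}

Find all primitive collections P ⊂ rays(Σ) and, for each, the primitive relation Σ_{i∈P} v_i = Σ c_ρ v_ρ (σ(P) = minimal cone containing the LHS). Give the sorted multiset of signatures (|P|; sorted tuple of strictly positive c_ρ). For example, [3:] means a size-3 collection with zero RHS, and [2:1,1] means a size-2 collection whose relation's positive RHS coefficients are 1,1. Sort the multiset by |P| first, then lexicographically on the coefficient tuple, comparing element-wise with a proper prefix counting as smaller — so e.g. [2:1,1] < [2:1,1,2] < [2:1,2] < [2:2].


Primitive collections (20):

  {0,4}:  v_{0} + v_{4} = 0  ⇒ sig = [2:]
  {1,2}:  v_{1} + v_{2} = 0  ⇒ sig = [2:]
  {0,5}:  v_{0} + v_{5} = v_{2}  ⇒ sig = [2:1]
  {1,5}:  v_{1} + v_{5} = v_{4}  ⇒ sig = [2:1]
  {1,6}:  v_{1} + v_{6} = v_{5}  ⇒ sig = [2:1]
  {2,4}:  v_{2} + v_{4} = v_{5}  ⇒ sig = [2:1]
  {2,5}:  v_{2} + v_{5} = v_{6}  ⇒ sig = [2:1]
  {5,6}:  v_{5} + v_{6} = v_{7}  ⇒ sig = [2:1]
  {6,7}:  v_{6} + v_{7} = v_{3}  ⇒ sig = [2:1]
  {0,7}:  v_{0} + v_{7} = v_{2} + v_{6}  ⇒ sig = [2:1,1]
  {1,3}:  v_{1} + v_{3} = v_{5} + v_{7}  ⇒ sig = [2:1,1]
  {0,3}:  v_{0} + v_{3} = v_{2} + 2·v_{6}  ⇒ sig = [2:1,2]
  {3,4}:  v_{3} + v_{4} = 2·v_{5} + v_{7}  ⇒ sig = [2:1,2]
  {0,6}:  v_{0} + v_{6} = 2·v_{2}  ⇒ sig = [2:2]
  {1,7}:  v_{1} + v_{7} = 2·v_{5}  ⇒ sig = [2:2]
  {2,7}:  v_{2} + v_{7} = 2·v_{6}  ⇒ sig = [2:2]
  {3,5}:  v_{3} + v_{5} = 2·v_{7}  ⇒ sig = [2:2]
  {4,6}:  v_{4} + v_{6} = 2·v_{5}  ⇒ sig = [2:2]
  {2,3}:  v_{2} + v_{3} = 3·v_{6}  ⇒ sig = [2:3]
  {4,7}:  v_{4} + v_{7} = 3·v_{5}  ⇒ sig = [2:3]

Sorted signature multiset PRS(X):
    [2:]
    [2:]
    [2:1]
    [2:1]
    [2:1]
    [2:1]
    [2:1]
    [2:1]
    [2:1]
    [2:1,1]
    [2:1,1]
    [2:1,2]
    [2:1,2]
    [2:2]
    [2:2]
    [2:2]
    [2:2]
    [2:2]
    [2:3]
    [2:3]


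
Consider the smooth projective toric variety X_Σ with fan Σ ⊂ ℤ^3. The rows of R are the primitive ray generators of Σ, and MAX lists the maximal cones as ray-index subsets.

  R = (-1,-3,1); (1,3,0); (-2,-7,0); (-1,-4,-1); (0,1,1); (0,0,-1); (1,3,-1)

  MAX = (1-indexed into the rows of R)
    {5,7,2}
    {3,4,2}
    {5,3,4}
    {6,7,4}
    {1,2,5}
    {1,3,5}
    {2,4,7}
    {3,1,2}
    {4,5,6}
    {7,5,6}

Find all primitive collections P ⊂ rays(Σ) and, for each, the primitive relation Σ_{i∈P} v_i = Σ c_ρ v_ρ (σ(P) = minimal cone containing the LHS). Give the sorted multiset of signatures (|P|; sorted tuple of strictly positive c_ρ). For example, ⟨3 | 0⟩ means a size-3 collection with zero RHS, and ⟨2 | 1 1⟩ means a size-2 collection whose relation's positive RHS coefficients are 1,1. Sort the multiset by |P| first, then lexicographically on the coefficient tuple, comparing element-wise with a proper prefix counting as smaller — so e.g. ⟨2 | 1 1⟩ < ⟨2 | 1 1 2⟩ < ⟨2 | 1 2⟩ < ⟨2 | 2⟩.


Σ has 9 primitive collections:

  {1,7}:  v_{1} + v_{7} = 0  →  sig = ⟨2 | 0⟩
  {1,4}:  v_{1} + v_{4} = v_{3}  →  sig = ⟨2 | 1⟩
  {2,6}:  v_{2} + v_{6} = v_{7}  →  sig = ⟨2 | 1⟩
  {3,7}:  v_{3} + v_{7} = v_{4}  →  sig = ⟨2 | 1⟩
  {1,6}:  v_{1} + v_{6} = v_{4} + v_{5}  →  sig = ⟨2 | 1 1⟩
  {3,6}:  v_{3} + v_{6} = 2·v_{4} + v_{5}  →  sig = ⟨2 | 1 2⟩
  {2,4,5}:  v_{2} + v_{4} + v_{5} = 0  →  sig = ⟨3 | 0⟩
  {2,3,5}:  v_{2} + v_{3} + v_{5} = v_{1}  →  sig = ⟨3 | 1⟩
  {4,5,7}:  v_{4} + v_{5} + v_{7} = v_{6}  →  sig = ⟨3 | 1⟩

Sorted signature multiset PRS(X):
[⟨2 | 0⟩, ⟨2 | 1⟩, ⟨2 | 1⟩, ⟨2 | 1⟩, ⟨2 | 1 1⟩, ⟨2 | 1 2⟩, ⟨3 | 0⟩, ⟨3 | 1⟩, ⟨3 | 1⟩]


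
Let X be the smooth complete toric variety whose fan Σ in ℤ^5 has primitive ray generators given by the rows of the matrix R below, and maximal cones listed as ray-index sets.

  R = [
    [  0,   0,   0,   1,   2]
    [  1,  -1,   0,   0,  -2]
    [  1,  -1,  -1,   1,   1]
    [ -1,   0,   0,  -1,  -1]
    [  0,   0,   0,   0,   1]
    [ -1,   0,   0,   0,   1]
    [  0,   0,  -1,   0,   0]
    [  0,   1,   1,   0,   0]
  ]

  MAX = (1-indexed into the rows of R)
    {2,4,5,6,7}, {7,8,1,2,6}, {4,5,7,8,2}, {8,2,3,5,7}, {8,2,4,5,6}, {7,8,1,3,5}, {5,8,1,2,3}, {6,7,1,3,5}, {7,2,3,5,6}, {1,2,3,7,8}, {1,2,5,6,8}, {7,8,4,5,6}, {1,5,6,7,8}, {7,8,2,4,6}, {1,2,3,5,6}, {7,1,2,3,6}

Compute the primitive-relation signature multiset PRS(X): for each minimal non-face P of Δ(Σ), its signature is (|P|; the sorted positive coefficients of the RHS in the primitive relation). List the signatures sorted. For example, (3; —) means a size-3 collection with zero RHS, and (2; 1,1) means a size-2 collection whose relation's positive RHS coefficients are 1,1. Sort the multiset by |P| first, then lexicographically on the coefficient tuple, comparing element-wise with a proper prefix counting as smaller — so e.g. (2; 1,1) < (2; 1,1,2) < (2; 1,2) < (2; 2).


The 5 primitive collections of Σ (r=8, n=5):

  P = {1,4}:  v_{1} + v_{4} = v_{6}  →  sig = (2; 1)
  P = {3,4}:  v_{3} + v_{4} = v_{2} + v_{5} + v_{6} + v_{7}  →  sig = (2; 1,1,1,1)
  P = {3,6,8}:  v_{3} + v_{6} + v_{8} = v_{1}  →  sig = (3; 1)
  P = {1,2,5,7}:  v_{1} + v_{2} + v_{5} + v_{7} = v_{3}  →  sig = (4; 1)
  P = {2,5,6,7,8}:  v_{2} + v_{5} + v_{6} + v_{7} + v_{8} = 0  →  sig = (5; —)

Sorted signature multiset PRS(X):
    |P|=2: 2 collections, coeffs (1), (1,1,1,1)
    |P|=3: 1 collection, coeffs (1)
    |P|=4: 1 collection, coeffs (1)
    |P|=5: 1 collection, coeffs ()


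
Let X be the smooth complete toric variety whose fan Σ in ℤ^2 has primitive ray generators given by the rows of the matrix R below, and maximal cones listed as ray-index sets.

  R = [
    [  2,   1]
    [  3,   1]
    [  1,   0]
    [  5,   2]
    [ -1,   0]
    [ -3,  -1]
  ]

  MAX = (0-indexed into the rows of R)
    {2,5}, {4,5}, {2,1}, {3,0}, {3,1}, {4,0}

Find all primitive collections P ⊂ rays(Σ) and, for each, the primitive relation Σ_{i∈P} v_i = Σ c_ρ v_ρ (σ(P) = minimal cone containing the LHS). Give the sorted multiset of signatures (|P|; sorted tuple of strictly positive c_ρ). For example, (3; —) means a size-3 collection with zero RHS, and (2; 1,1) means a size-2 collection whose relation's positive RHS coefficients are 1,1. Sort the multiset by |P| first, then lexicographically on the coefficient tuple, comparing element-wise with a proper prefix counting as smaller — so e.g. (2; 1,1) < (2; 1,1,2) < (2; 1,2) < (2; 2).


Minimal non-faces — 9 found among 6 rays, 6 max cones:

  {1,5}:  v_{1} + v_{5} = 0  ⇒ sig = (2; —)
  {2,4}:  v_{2} + v_{4} = 0  ⇒ sig = (2; —)
  {0,1}:  v_{0} + v_{1} = v_{3}  ⇒ sig = (2; 1)
  {0,2}:  v_{0} + v_{2} = v_{1}  ⇒ sig = (2; 1)
  {0,5}:  v_{0} + v_{5} = v_{4}  ⇒ sig = (2; 1)
  {1,4}:  v_{1} + v_{4} = v_{0}  ⇒ sig = (2; 1)
  {3,5}:  v_{3} + v_{5} = v_{0}  ⇒ sig = (2; 1)
  {2,3}:  v_{2} + v_{3} = 2·v_{1}  ⇒ sig = (2; 2)
  {3,4}:  v_{3} + v_{4} = 2·v_{0}  ⇒ sig = (2; 2)

Signatures (|P|; sorted positive RHS coefficients), sorted:
    (2; —)
    (2; —)
    (2; 1)
    (2; 1)
    (2; 1)
    (2; 1)
    (2; 1)
    (2; 2)
    (2; 2)


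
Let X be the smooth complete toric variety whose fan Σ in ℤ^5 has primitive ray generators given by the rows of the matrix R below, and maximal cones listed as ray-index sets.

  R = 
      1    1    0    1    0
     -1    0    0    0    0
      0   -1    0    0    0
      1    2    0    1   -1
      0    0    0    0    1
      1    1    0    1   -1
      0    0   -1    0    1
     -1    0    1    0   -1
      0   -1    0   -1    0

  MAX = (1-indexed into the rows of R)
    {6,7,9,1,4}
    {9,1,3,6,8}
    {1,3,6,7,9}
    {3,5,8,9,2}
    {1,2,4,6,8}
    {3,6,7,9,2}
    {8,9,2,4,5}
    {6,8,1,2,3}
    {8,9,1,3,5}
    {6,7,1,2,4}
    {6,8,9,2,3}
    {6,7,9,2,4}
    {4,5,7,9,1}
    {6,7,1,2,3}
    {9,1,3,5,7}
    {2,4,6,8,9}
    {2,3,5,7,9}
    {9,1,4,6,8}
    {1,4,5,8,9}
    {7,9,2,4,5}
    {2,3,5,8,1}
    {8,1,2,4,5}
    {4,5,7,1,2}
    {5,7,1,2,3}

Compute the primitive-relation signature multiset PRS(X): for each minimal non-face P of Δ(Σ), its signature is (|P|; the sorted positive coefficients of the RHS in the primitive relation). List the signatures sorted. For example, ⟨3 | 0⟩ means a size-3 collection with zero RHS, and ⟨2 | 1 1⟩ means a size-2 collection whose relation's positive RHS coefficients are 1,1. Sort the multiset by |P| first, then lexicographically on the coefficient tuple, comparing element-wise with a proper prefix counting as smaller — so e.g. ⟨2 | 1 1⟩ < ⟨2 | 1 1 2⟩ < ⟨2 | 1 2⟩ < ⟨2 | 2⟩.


4 minimal non-faces of Δ(Σ) (on 9 rays):

  P={3,4}:  v_{3} + v_{4} = v_{6}  →  sig = ⟨2 | 1⟩
  P={5,6}:  v_{5} + v_{6} = v_{1}  →  sig = ⟨2 | 1⟩
  P={7,8}:  v_{7} + v_{8} = v_{2}  →  sig = ⟨2 | 1⟩
  P={1,2,9}:  v_{1} + v_{2} + v_{9} = 0  →  sig = ⟨3 | 0⟩

Sorted signature multiset PRS(X):
    |P|=2: 3 collections, coeffs (1), (1), (1)
    |P|=3: 1 collection, coeffs ()


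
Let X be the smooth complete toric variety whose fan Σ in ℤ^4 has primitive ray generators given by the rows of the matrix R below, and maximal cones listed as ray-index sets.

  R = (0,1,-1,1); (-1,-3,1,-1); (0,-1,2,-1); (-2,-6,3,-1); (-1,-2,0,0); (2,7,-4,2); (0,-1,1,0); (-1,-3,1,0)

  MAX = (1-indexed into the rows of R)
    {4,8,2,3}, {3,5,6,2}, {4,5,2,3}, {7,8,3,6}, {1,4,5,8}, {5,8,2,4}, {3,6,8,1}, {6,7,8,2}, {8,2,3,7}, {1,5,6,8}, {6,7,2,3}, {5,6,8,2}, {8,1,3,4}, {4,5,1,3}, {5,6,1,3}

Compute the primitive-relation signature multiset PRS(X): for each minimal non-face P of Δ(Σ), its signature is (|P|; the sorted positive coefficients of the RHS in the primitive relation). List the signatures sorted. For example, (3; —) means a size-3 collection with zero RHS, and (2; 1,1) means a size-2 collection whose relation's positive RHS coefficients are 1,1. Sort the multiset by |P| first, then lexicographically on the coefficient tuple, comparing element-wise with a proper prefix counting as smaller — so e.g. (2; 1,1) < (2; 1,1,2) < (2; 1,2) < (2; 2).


Δ(Σ) — 8 vertices, 7 min non-faces:

  {1,2}:  v_{1} + v_{2} = v_{5}  ⇒ sig = (2; 1)
  {4,6}:  v_{4} + v_{6} = v_{1}  ⇒ sig = (2; 1)
  {5,7}:  v_{5} + v_{7} = v_{8}  ⇒ sig = (2; 1)
  {1,7}:  v_{1} + v_{7} = v_{3} + v_{6} + 2·v_{8}  ⇒ sig = (2; 1,1,2)
  {4,7}:  v_{4} + v_{7} = v_{3} + 2·v_{8}  ⇒ sig = (2; 1,2)
  {3,5,8}:  v_{3} + v_{5} + v_{8} = v_{4}  ⇒ sig = (3; 1)
  {2,3,6,8}:  v_{2} + v_{3} + v_{6} + v_{8} = 0  ⇒ sig = (4; —)

so the primitive-relation signature multiset is
    |P|=2: 5 collections, coeffs (1), (1), (1), (1,1,2), (1,2)
    |P|=3: 1 collection, coeffs (1)
    |P|=4: 1 collection, coeffs ()


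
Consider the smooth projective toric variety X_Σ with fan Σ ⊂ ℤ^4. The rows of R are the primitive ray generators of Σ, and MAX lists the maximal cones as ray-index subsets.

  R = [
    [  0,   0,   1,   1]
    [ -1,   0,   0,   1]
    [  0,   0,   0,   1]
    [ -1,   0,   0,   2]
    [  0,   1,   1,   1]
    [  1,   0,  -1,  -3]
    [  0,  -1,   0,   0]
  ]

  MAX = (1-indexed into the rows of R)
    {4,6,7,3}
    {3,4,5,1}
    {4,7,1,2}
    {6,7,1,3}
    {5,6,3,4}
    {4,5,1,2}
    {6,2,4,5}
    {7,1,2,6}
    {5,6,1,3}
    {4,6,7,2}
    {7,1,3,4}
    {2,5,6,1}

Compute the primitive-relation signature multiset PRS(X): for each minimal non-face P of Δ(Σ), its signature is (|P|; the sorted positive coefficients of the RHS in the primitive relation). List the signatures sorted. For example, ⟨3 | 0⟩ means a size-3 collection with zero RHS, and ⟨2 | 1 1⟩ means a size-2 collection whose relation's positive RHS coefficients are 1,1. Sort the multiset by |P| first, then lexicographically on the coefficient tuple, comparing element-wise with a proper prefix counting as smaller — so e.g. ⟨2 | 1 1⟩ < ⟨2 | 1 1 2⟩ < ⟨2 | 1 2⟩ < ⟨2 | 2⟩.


Primitive collections (3):

  • {2,3}:  v_{2} + v_{3} = v_{4}  ⟹  sig = ⟨2 | 1⟩
  • {5,7}:  v_{5} + v_{7} = v_{1}  ⟹  sig = ⟨2 | 1⟩
  • {1,4,6}:  v_{1} + v_{4} + v_{6} = 0  ⟹  sig = ⟨3 | 0⟩

so the primitive-relation signature multiset is
[⟨2 | 1⟩, ⟨2 | 1⟩, ⟨3 | 0⟩]


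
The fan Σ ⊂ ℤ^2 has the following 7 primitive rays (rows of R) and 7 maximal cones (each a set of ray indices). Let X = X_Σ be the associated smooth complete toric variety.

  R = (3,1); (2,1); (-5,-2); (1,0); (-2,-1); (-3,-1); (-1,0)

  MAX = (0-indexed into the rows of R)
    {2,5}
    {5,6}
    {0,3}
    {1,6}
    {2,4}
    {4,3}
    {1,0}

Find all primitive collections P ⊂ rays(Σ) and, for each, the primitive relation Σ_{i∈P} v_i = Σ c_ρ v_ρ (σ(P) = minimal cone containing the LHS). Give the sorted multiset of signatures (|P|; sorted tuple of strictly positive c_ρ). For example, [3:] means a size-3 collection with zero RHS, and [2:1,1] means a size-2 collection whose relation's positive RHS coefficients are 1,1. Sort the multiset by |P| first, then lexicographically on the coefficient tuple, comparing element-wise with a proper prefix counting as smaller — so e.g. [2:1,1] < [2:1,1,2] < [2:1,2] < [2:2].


Minimal non-faces — 14 found among 7 rays, 7 max cones:

  • {0,5}:  v_{0} + v_{5} = 0  so sig = [2:]
  • {1,4}:  v_{1} + v_{4} = 0  so sig = [2:]
  • {3,6}:  v_{3} + v_{6} = 0  so sig = [2:]
  • {0,2}:  v_{0} + v_{2} = v_{4}  so sig = [2:1]
  • {0,4}:  v_{0} + v_{4} = v_{3}  so sig = [2:1]
  • {0,6}:  v_{0} + v_{6} = v_{1}  so sig = [2:1]
  • {1,2}:  v_{1} + v_{2} = v_{5}  so sig = [2:1]
  • {1,3}:  v_{1} + v_{3} = v_{0}  so sig = [2:1]
  • {1,5}:  v_{1} + v_{5} = v_{6}  so sig = [2:1]
  • {3,5}:  v_{3} + v_{5} = v_{4}  so sig = [2:1]
  • {4,5}:  v_{4} + v_{5} = v_{2}  so sig = [2:1]
  • {4,6}:  v_{4} + v_{6} = v_{5}  so sig = [2:1]
  • {2,3}:  v_{2} + v_{3} = 2·v_{4}  so sig = [2:2]
  • {2,6}:  v_{2} + v_{6} = 2·v_{5}  so sig = [2:2]

Signatures (|P|; sorted positive RHS coefficients), sorted:
    |P|=2: 14 collections, coeffs (), (), (), (1), (1), (1), (1), (1), (1), (1), (1), (1), (2), (2)


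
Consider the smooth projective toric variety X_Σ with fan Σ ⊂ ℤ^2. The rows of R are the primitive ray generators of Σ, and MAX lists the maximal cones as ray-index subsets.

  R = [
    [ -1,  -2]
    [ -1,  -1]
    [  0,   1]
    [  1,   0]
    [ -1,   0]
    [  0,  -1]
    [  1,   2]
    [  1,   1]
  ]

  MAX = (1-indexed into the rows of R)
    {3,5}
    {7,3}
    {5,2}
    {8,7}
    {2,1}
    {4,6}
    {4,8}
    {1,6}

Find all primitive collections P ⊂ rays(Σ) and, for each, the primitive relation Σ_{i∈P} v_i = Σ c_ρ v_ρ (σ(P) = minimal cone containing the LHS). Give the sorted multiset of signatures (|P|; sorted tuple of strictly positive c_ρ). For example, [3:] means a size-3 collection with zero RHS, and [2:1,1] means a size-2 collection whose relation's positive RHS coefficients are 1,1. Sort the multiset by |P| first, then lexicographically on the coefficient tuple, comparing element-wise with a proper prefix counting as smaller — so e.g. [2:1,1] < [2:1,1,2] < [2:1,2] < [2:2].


20 collections generate NE(X_Σ); each relation:

  P = {1,7}:  v_{1} + v_{7} = 0 — sig = [2:]
  P = {2,8}:  v_{2} + v_{8} = 0 — sig = [2:]
  P = {3,6}:  v_{3} + v_{6} = 0 — sig = [2:]
  P = {4,5}:  v_{4} + v_{5} = 0 — sig = [2:]
  P = {1,3}:  v_{1} + v_{3} = v_{2} — sig = [2:1]
  P = {1,8}:  v_{1} + v_{8} = v_{6} — sig = [2:1]
  P = {2,3}:  v_{2} + v_{3} = v_{5} — sig = [2:1]
  P = {2,4}:  v_{2} + v_{4} = v_{6} — sig = [2:1]
  P = {2,6}:  v_{2} + v_{6} = v_{1} — sig = [2:1]
  P = {2,7}:  v_{2} + v_{7} = v_{3} — sig = [2:1]
  P = {3,4}:  v_{3} + v_{4} = v_{8} — sig = [2:1]
  P = {3,8}:  v_{3} + v_{8} = v_{7} — sig = [2:1]
  P = {5,6}:  v_{5} + v_{6} = v_{2} — sig = [2:1]
  P = {5,8}:  v_{5} + v_{8} = v_{3} — sig = [2:1]
  P = {6,7}:  v_{6} + v_{7} = v_{8} — sig = [2:1]
  P = {6,8}:  v_{6} + v_{8} = v_{4} — sig = [2:1]
  P = {1,4}:  v_{1} + v_{4} = 2·v_{6} — sig = [2:2]
  P = {1,5}:  v_{1} + v_{5} = 2·v_{2} — sig = [2:2]
  P = {4,7}:  v_{4} + v_{7} = 2·v_{8} — sig = [2:2]
  P = {5,7}:  v_{5} + v_{7} = 2·v_{3} — sig = [2:2]

so the primitive-relation signature multiset is
    |P|=2: 20 collections, coeffs (), (), (), (), (1), (1), (1), (1), (1), (1), (1), (1), (1), (1), (1), (1), (2), (2), (2), (2)


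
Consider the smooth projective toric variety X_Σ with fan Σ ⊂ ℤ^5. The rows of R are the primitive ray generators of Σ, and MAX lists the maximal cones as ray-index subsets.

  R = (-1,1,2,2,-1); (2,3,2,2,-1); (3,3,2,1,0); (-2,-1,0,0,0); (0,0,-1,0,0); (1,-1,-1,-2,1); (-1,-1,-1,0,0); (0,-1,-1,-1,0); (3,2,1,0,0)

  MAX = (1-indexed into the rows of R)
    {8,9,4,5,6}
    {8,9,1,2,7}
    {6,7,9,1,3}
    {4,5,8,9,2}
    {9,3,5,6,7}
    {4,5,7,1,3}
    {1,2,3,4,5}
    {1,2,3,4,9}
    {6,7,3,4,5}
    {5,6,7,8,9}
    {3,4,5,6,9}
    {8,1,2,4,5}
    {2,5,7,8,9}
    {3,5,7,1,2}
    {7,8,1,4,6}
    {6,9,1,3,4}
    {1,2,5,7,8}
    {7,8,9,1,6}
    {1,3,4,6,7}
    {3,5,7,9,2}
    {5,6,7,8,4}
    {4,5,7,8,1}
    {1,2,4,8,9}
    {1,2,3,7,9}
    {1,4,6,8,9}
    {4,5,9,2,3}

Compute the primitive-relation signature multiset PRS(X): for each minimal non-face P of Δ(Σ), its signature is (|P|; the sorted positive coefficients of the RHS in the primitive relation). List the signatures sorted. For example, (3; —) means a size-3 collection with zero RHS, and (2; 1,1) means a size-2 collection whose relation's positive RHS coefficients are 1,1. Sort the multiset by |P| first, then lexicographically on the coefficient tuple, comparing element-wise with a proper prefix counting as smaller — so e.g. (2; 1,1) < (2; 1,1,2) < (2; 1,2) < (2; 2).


Δ(Σ) — 9 vertices, 6 min non-faces:

  {2,6}:  v_{2} + v_{6} = v_{9} ; sig = (2; 1)
  {3,8}:  v_{3} + v_{8} = v_{9} ; sig = (2; 1)
  {1,5,6}:  v_{1} + v_{5} + v_{6} = 0 ; sig = (3; —)
  {4,7,9}:  v_{4} + v_{7} + v_{9} = 0 ; sig = (3; —)
  {1,5,9}:  v_{1} + v_{5} + v_{9} = v_{2} ; sig = (3; 1)
  {2,4,7}:  v_{2} + v_{4} + v_{7} = v_{1} + v_{5} ; sig = (3; 1,1)

Sorted signature multiset PRS(X):
    |P|=2: 2 collections, coeffs (1), (1)
    |P|=3: 4 collections, coeffs (), (), (1), (1,1)


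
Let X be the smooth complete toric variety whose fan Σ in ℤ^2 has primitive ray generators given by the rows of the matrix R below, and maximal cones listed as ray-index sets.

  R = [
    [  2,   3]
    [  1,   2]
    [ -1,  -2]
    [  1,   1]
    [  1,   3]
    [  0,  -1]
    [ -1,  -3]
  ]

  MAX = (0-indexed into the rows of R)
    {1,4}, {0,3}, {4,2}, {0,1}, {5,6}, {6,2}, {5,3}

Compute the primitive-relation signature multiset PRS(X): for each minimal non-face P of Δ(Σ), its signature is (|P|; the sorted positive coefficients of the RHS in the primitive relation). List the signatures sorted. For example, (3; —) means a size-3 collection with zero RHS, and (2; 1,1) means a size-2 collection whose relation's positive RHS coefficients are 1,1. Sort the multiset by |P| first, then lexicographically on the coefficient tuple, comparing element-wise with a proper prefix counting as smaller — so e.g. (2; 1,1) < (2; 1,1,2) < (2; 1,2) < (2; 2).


|primitive collections| = 14. Relations:

  P={1,2}:  v_{1} + v_{2} = 0  →  sig = (2; —)
  P={4,6}:  v_{4} + v_{6} = 0  →  sig = (2; —)
  P={0,2}:  v_{0} + v_{2} = v_{3}  →  sig = (2; 1)
  P={1,3}:  v_{1} + v_{3} = v_{0}  →  sig = (2; 1)
  P={1,5}:  v_{1} + v_{5} = v_{3}  →  sig = (2; 1)
  P={1,6}:  v_{1} + v_{6} = v_{5}  →  sig = (2; 1)
  P={2,3}:  v_{2} + v_{3} = v_{5}  →  sig = (2; 1)
  P={2,5}:  v_{2} + v_{5} = v_{6}  →  sig = (2; 1)
  P={4,5}:  v_{4} + v_{5} = v_{1}  →  sig = (2; 1)
  P={0,6}:  v_{0} + v_{6} = v_{3} + v_{5}  →  sig = (2; 1,1)
  P={0,5}:  v_{0} + v_{5} = 2·v_{3}  →  sig = (2; 2)
  P={3,4}:  v_{3} + v_{4} = 2·v_{1}  →  sig = (2; 2)
  P={3,6}:  v_{3} + v_{6} = 2·v_{5}  →  sig = (2; 2)
  P={0,4}:  v_{0} + v_{4} = 3·v_{1}  →  sig = (2; 3)

Hence PRS(X_Σ) =
{ (2; —) ×2,  (2; 1) ×7,  (2; 1,1),  (2; 2) ×3,  (2; 3) }
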